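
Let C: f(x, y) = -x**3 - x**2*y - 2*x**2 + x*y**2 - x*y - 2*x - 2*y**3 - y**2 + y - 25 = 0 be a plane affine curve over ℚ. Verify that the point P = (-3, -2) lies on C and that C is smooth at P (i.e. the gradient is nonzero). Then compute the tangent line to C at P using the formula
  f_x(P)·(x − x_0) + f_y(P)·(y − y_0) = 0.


Tangent line at P: -23*x - 13*y - 95 = 0.

Step 1: f(-3, -2) = 0, so P lies on C.
Step 2: partial derivatives
  f_x(x, y) = -3*x**2 - 2*x*y - 4*x + y**2 - y - 2, f_y(x, y) = -x**2 + 2*x*y - x - 6*y**2 - 2*y + 1.
  f_x(P) = -23, f_y(P) = -13 (gradient nonzero, so P is smooth).
Step 3: tangent line at P: -23·(x − -3) + -13·(y − -2) = 0.
Expanding: -23*x - 13*y - 95 = 0.


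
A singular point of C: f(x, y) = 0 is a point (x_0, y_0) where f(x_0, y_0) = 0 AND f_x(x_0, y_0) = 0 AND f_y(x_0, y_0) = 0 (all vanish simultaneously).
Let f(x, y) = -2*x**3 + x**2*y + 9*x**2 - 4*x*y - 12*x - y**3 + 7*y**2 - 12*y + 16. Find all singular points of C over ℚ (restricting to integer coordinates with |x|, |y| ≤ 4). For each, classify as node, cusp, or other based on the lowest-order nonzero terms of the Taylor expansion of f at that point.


Singular points: {(2, 2)}; classification: node.

Compute partial derivatives:
  f_x = -6*x**2 + 2*x*y + 18*x - 4*y - 12.
  f_y = x**2 - 4*x - 3*y**2 + 14*y - 12.
Scan x_0 ∈ {−4, ..., 4}. For each x_0, f_y(x_0, y) is a polynomial in y; find its integer roots y ∈ {−4, ..., 4}, then test f_x and f at those candidates.
  x = -4: f_y(-4, y) = -3*y**2 + 14*y + 20; no integer root y with |y| ≤ 4.
  x = -3: f_y(-3, y) = -3*y**2 + 14*y + 9; no integer root y with |y| ≤ 4.
  x = -2: f_y(-2, y) = -3*y**2 + 14*y; vanishes at y ∈ {0}. (-2, 0): f_x = -72 ≠ 0.
  x = -1: f_y(-1, y) = -3*y**2 + 14*y - 7; no integer root y with |y| ≤ 4.
  x = 0: f_y(0, y) = -3*y**2 + 14*y - 12; no integer root y with |y| ≤ 4.
  x = 1: f_y(1, y) = -3*y**2 + 14*y - 15; vanishes at y ∈ {3}. (1, 3): f_x = -6 ≠ 0.
  x = 2: f_y(2, y) = -3*y**2 + 14*y - 16; vanishes at y ∈ {2}. (2, 2): f_x = 0, f = 0 — SINGULAR.
  x = 3: f_y(3, y) = -3*y**2 + 14*y - 15; vanishes at y ∈ {3}. (3, 3): f_x = -6 ≠ 0.
  x = 4: f_y(4, y) = -3*y**2 + 14*y - 12; no integer root y with |y| ≤ 4.
Only singular point on the grid: (2, 2).
Classify: substitute x = 2 + u, y = 2 + v and expand: f = -2*u**3 + u**2*v - u**2 - v**3 + v**2.
No constant or linear terms (consistent with a singular point). Quadratic part: -u**2 + v**2. Cubic part: -2*u**3 + u**2*v - v**3.
The quadratic part v**2 - u**2 = (v − u)(v + u) splits into two distinct linear factors, so there are two distinct tangent lines y − 2 = ±(x − 2) — this is a node (ordinary double point).
Classification: node.


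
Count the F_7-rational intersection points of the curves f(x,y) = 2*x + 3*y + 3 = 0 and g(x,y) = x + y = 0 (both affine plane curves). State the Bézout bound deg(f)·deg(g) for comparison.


Common zeros: {(3, 4)}; count = 1; Bézout bound = 1.

deg(f) = 1, deg(g) = 1, so Bézout bound = 1.
Scan x ∈ F_7. For each x, list the y ∈ F_7 with f(x, y) ≡ 0 and those with g(x, y) ≡ 0 (mod 7); the common zeros in that column are the intersection.
  x = 0: f ≡ 0 at y ∈ {6}; g ≡ 0 at y ∈ {0}; common: ∅.
  x = 1: f ≡ 0 at y ∈ {3}; g ≡ 0 at y ∈ {6}; common: ∅.
  x = 2: f ≡ 0 at y ∈ {0}; g ≡ 0 at y ∈ {5}; common: ∅.
  x = 3: f ≡ 0 at y ∈ {4}; g ≡ 0 at y ∈ {4}; common: {4}.
  x = 4: f ≡ 0 at y ∈ {1}; g ≡ 0 at y ∈ {3}; common: ∅.
  x = 5: f ≡ 0 at y ∈ {5}; g ≡ 0 at y ∈ {2}; common: ∅.
  x = 6: f ≡ 0 at y ∈ {2}; g ≡ 0 at y ∈ {1}; common: ∅.
Collecting: common zeros = {(3, 4)}, so the count is 1.
Comparison with the Bézout bound: 1 ≤ 1 = deg(f)·deg(g), as expected for curves with no common component (the bound is attained).


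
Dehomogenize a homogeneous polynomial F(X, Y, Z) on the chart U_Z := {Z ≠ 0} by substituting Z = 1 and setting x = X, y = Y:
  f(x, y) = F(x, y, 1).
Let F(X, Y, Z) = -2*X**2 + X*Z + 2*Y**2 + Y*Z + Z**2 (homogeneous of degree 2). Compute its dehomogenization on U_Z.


f(x, y) = -2*x**2 + x + 2*y**2 + y + 1

On U_Z we set Z = 1. Each monomial c·X^i·Y^j·Z^k in F becomes c·x^i·y^j·1^k = c·x^i·y^j.
Substituting Z = 1: F(X, Y, 1) = -2*x**2 + x + 2*y**2 + y + 1.
Note: deg(f) ≤ deg(F) = 2; strict inequality happens when F is divisible by Z (lost terms).


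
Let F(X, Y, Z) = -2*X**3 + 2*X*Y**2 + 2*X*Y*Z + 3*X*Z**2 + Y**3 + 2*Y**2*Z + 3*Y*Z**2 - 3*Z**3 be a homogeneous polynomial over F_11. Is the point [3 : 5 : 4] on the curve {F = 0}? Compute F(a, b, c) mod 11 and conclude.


F(3,5,4) ≡ 7 (mod 11); P is NOT on the curve.

Evaluate F(3, 5, 4) term-by-term (mod 11).
  -2*X**3 ↦ -2·27·1·1 = -54
  2*X*Y**2 ↦ 2·3·25·1 = 150
  2*X*Y*Z ↦ 2·3·5·4 = 120
  3*X*Z**2 ↦ 3·3·1·16 = 144
  Y**3 ↦ 1·1·125·1 = 125
  2*Y**2*Z ↦ 2·1·25·4 = 200
  3*Y*Z**2 ↦ 3·1·5·16 = 240
  -3*Z**3 ↦ -3·1·1·64 = -192
Sum: F(3, 5, 4) = (-54) + (150) + (120) + (144) + (125) + (200) + (240) + (-192) = 733.
Reducing mod 11: 733 ≡ 7 (mod 11).
Since F(a, b, c) ≡ 7 ≠ 0 (mod 11), P does NOT lie on the curve.


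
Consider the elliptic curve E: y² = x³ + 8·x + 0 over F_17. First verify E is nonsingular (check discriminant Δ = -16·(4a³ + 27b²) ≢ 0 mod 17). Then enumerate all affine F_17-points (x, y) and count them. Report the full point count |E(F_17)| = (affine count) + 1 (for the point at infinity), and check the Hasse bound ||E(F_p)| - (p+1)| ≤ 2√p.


Affine points = {(0, 0), (1, 3), (1, 14), (3, 0), (6, 3), (6, 14), (7, 5), (7, 12), (8, 7), (8, 10), (9, 6), (9, 11), (10, 3), (10, 14), (11, 5), (11, 12), (14, 0), (16, 5), (16, 12)}; affine count = 19; |E(F_17)| = 20.

Discriminant check: Δ ∝ 4a³ + 27b² = 4·8³ + 27·0² = 4·512 + 27·0 ≡ 8 (mod 17). Nonzero ⇒ E is nonsingular.
For each x ∈ F_17, compute rhs = x³ + 8·x + 0 mod 17, then count y ∈ F_17 with y² ≡ rhs.
  x = 0: rhs = 0, matching y values: 0 (1 points).
  x = 1: rhs = 9, matching y values: 3, 14 (2 points).
  x = 2: rhs = 7, matching y values: none (0 points).
  x = 3: rhs = 0, matching y values: 0 (1 points).
  x = 4: rhs = 11, matching y values: none (0 points).
  x = 5: rhs = 12, matching y values: none (0 points).
  x = 6: rhs = 9, matching y values: 3, 14 (2 points).
  x = 7: rhs = 8, matching y values: 5, 12 (2 points).
  x = 8: rhs = 15, matching y values: 7, 10 (2 points).
  x = 9: rhs = 2, matching y values: 6, 11 (2 points).
  x = 10: rhs = 9, matching y values: 3, 14 (2 points).
  x = 11: rhs = 8, matching y values: 5, 12 (2 points).
  x = 12: rhs = 5, matching y values: none (0 points).
  x = 13: rhs = 6, matching y values: none (0 points).
  x = 14: rhs = 0, matching y values: 0 (1 points).
  x = 15: rhs = 10, matching y values: none (0 points).
  x = 16: rhs = 8, matching y values: 5, 12 (2 points).
Total affine count: 19.
Full point count |E(F_17)| = 19 + 1 = 20.
Hasse bound: |20 − (17+1)| = |2| = 2 ≤ 2√17 ≈ 8.2462 ✓.


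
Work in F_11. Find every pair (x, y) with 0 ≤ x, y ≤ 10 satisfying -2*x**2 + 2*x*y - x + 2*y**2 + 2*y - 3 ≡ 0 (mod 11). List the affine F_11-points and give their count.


Affine F_11-points: {(1, 1), (1, 8), (3, 2), (3, 5), (4, 2), (4, 4), (5, 1), (5, 4), (7, 5), (7, 9)}; count = 10.

For each of the 121 pairs (x, y) ∈ F_11², evaluate f(x, y) mod 11. Record the zeros.
  x = 0: [0↦8, 1↦1, 2↦9, 3↦10, 4↦4, 5↦2, 6↦4, 7↦10, 8↦9, 9↦1, 10↦8]  zeros at y ∈ ∅
  x = 1: [0↦5, 1↦0, 2↦10, 3↦2, 4↦9, 5↦9, 6↦2, 7↦10, 8↦0, 9↦5, 10↦3]  zeros at y ∈ {1, 8}
  x = 2: [0↦9, 1↦6, 2↦7, 3↦1, 4↦10, 5↦1, 6↦7, 7↦6, 8↦9, 9↦5, 10↦5]  zeros at y ∈ ∅
  x = 3: [0↦9, 1↦8, 2↦0, 3↦7, 4↦7, 5↦0, 6↦8, 7↦9, 8↦3, 9↦1, 10↦3]  zeros at y ∈ {2, 5}
  x = 4: [0↦5, 1↦6, 2↦0, 3↦9, 4↦0, 5↦6, 6↦5, 7↦8, 8↦4, 9↦4, 10↦8]  zeros at y ∈ {2, 4}
  x = 5: [0↦8, 1↦0, 2↦7, 3↦7, 4↦0, 5↦8, 6↦9, 7↦3, 8↦1, 9↦3, 10↦9]  zeros at y ∈ {1, 4}
  x = 6: [0↦7, 1↦1, 2↦10, 3↦1, 4↦7, 5↦6, 6↦9, 7↦5, 8↦5, 9↦9, 10↦6]  zeros at y ∈ ∅
  x = 7: [0↦2, 1↦9, 2↦9, 3↦2, 4↦10, 5↦0, 6↦5, 7↦3, 8↦5, 9↦0, 10↦10]  zeros at y ∈ {5, 9}
  x = 8: [0↦4, 1↦2, 2↦4, 3↦10, 4↦9, 5↦1, 6↦8, 7↦8, 8↦1, 9↦9, 10↦10]  zeros at y ∈ ∅
  x = 9: [0↦2, 1↦2, 2↦6, 3↦3, 4↦4, 5↦9, 6↦7, 7↦9, 8↦4, 9↦3, 10↦6]  zeros at y ∈ ∅
  x = 10: [0↦7, 1↦9, 2↦4, 3↦3, 4↦6, 5↦2, 6↦2, 7↦6, 8↦3, 9↦4, 10↦9]  zeros at y ∈ ∅
Collecting zeros: affine points = {(1, 1), (1, 8), (3, 2), (3, 5), (4, 2), (4, 4), (5, 1), (5, 4), (7, 5), (7, 9)}.
Total count |C(F_11)_aff| = 10.


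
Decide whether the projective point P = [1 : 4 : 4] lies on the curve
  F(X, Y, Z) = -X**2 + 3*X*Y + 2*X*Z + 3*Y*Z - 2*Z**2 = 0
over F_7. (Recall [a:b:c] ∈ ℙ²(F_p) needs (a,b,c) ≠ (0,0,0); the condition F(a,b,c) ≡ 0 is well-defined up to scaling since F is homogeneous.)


F(1,4,4) ≡ 0 (mod 7); P is on the curve.

Evaluate F(1, 4, 4) term-by-term (mod 7).
  -X**2 ↦ -1·1·1·1 = -1
  3*X*Y ↦ 3·1·4·1 = 12
  2*X*Z ↦ 2·1·1·4 = 8
  3*Y*Z ↦ 3·1·4·4 = 48
  -2*Z**2 ↦ -2·1·1·16 = -32
Sum: F(1, 4, 4) = (-1) + (12) + (8) + (48) + (-32) = 35.
Reducing mod 7: 35 ≡ 0 (mod 7).
Since F(a, b, c) ≡ 0 (mod 7), P lies on the curve.


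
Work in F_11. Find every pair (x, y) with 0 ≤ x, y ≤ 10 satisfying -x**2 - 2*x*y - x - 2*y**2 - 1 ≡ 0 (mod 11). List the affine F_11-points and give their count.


Affine F_11-points: {(0, 4), (0, 7), (2, 4), (2, 5), (3, 2), (3, 6), (6, 6), (6, 10), (7, 7), (7, 8), (9, 5), (9, 8)}; count = 12.

For each of the 121 pairs (x, y) ∈ F_11², evaluate f(x, y) mod 11. Record the zeros.
  x = 0: [0↦10, 1↦8, 2↦2, 3↦3, 4↦0, 5↦4, 6↦4, 7↦0, 8↦3, 9↦2, 10↦8]  zeros at y ∈ {4, 7}
  x = 1: [0↦8, 1↦4, 2↦7, 3↦6, 4↦1, 5↦3, 6↦1, 7↦6, 8↦7, 9↦4, 10↦8]  zeros at y ∈ ∅
  x = 2: [0↦4, 1↦9, 2↦10, 3↦7, 4↦0, 5↦0, 6↦7, 7↦10, 8↦9, 9↦4, 10↦6]  zeros at y ∈ {4, 5}
  x = 3: [0↦9, 1↦1, 2↦0, 3↦6, 4↦8, 5↦6, 6↦0, 7↦1, 8↦9, 9↦2, 10↦2]  zeros at y ∈ {2, 6}
  x = 4: [0↦1, 1↦2, 2↦10, 3↦3, 4↦3, 5↦10, 6↦2, 7↦1, 8↦7, 9↦9, 10↦7]  zeros at y ∈ ∅
  x = 5: [0↦2, 1↦1, 2↦7, 3↦9, 4↦7, 5↦1, 6↦2, 7↦10, 8↦3, 9↦3, 10↦10]  zeros at y ∈ ∅
  x = 6: [0↦1, 1↦9, 2↦2, 3↦2, 4↦9, 5↦1, 6↦0, 7↦6, 8↦8, 9↦6, 10↦0]  zeros at y ∈ {6, 10}
  x = 7: [0↦9, 1↦4, 2↦6, 3↦4, 4↦9, 5↦10, 6↦7, 7↦0, 8↦0, 9↦7, 10↦10]  zeros at y ∈ {7, 8}
  x = 8: [0↦4, 1↦8, 2↦8, 3↦4, 4↦7, 5↦6, 6↦1, 7↦3, 8↦1, 9↦6, 10↦7]  zeros at y ∈ ∅
  x = 9: [0↦8, 1↦10, 2↦8, 3↦2, 4↦3, 5↦0, 6↦4, 7↦4, 8↦0, 9↦3, 10↦2]  zeros at y ∈ {5, 8}
  x = 10: [0↦10, 1↦10, 2↦6, 3↦9, 4↦8, 5↦3, 6↦5, 7↦3, 8↦8, 9↦9, 10↦6]  zeros at y ∈ ∅
Collecting zeros: affine points = {(0, 4), (0, 7), (2, 4), (2, 5), (3, 2), (3, 6), (6, 6), (6, 10), (7, 7), (7, 8), (9, 5), (9, 8)}.
Total count |C(F_11)_aff| = 12.


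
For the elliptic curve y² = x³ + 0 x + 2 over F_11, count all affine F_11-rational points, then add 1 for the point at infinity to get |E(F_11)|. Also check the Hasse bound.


Affine points = {(1, 5), (1, 6), (4, 0), (6, 3), (6, 8), (7, 2), (7, 9), (9, 4), (9, 7), (10, 1), (10, 10)}; affine count = 11; |E(F_11)| = 12.

Discriminant check: Δ ∝ 4a³ + 27b² = 4·0³ + 27·2² = 4·0 + 27·4 ≡ 9 (mod 11). Nonzero ⇒ E is nonsingular.
For each x ∈ F_11, compute rhs = x³ + 0·x + 2 mod 11, then count y ∈ F_11 with y² ≡ rhs.
  x = 0: rhs = 2, matching y values: none (0 points).
  x = 1: rhs = 3, matching y values: 5, 6 (2 points).
  x = 2: rhs = 10, matching y values: none (0 points).
  x = 3: rhs = 7, matching y values: none (0 points).
  x = 4: rhs = 0, matching y values: 0 (1 points).
  x = 5: rhs = 6, matching y values: none (0 points).
  x = 6: rhs = 9, matching y values: 3, 8 (2 points).
  x = 7: rhs = 4, matching y values: 2, 9 (2 points).
  x = 8: rhs = 8, matching y values: none (0 points).
  x = 9: rhs = 5, matching y values: 4, 7 (2 points).
  x = 10: rhs = 1, matching y values: 1, 10 (2 points).
Total affine count: 11.
Full point count |E(F_11)| = 11 + 1 = 12.
Hasse bound: |12 − (11+1)| = |0| = 0 ≤ 2√11 ≈ 6.6332 ✓.


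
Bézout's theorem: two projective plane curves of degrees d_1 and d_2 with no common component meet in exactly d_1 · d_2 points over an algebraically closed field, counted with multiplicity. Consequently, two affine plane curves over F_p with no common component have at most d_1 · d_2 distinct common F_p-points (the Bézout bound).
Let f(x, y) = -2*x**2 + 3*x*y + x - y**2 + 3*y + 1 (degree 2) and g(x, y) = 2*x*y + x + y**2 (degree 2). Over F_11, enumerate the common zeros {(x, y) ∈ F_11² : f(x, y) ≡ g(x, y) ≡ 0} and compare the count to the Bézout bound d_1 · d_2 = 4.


Common zeros: ∅; count = 0; Bézout bound = 4.

deg(f) = 2, deg(g) = 2, so Bézout bound = 4.
Scan x ∈ F_11. For each x, list the y ∈ F_11 with f(x, y) ≡ 0 and those with g(x, y) ≡ 0 (mod 11); the common zeros in that column are the intersection.
  x = 0: f ≡ 0 at y ∈ ∅; g ≡ 0 at y ∈ {0}; common: ∅.
  x = 1: f ≡ 0 at y ∈ {0, 6}; g ≡ 0 at y ∈ {10}; common: ∅.
  x = 2: f ≡ 0 at y ∈ ∅; g ≡ 0 at y ∈ ∅; common: ∅.
  x = 3: f ≡ 0 at y ∈ {6}; g ≡ 0 at y ∈ ∅; common: ∅.
  x = 4: f ≡ 0 at y ∈ ∅; g ≡ 0 at y ∈ {6, 8}; common: ∅.
  x = 5: f ≡ 0 at y ∈ {0, 7}; g ≡ 0 at y ∈ {3, 9}; common: ∅.
  x = 6: f ≡ 0 at y ∈ {3, 7}; g ≡ 0 at y ∈ ∅; common: ∅.
  x = 7: f ≡ 0 at y ∈ ∅; g ≡ 0 at y ∈ {1, 7}; common: ∅.
  x = 8: f ≡ 0 at y ∈ {8}; g ≡ 0 at y ∈ {2, 4}; common: ∅.
  x = 9: f ≡ 0 at y ∈ ∅; g ≡ 0 at y ∈ ∅; common: ∅.
  x = 10: f ≡ 0 at y ∈ {3, 8}; g ≡ 0 at y ∈ ∅; common: ∅.
Collecting: common zeros = ∅, so the count is 0.
Comparison with the Bézout bound: 0 ≤ 4 = deg(f)·deg(g), as expected for curves with no common component (the affine F_11-count falls short of the bound because intersections may lie at infinity, over extension fields, or carry multiplicity).


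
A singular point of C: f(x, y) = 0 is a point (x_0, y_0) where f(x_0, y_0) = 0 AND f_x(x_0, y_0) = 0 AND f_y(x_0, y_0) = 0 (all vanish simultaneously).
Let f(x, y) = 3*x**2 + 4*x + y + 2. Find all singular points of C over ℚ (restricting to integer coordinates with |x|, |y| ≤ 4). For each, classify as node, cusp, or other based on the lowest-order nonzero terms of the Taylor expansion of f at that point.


No singular points in the scanned grid; C is smooth there.

Compute partial derivatives:
  f_x = 6*x + 4.
  f_y = 1.
f_y = 1 is a nonzero constant, so f_y never vanishes: no point (x, y) can satisfy f = f_x = f_y = 0. In particular no (x, y) ∈ {−4, ..., 4}² is singular; the curve is smooth.


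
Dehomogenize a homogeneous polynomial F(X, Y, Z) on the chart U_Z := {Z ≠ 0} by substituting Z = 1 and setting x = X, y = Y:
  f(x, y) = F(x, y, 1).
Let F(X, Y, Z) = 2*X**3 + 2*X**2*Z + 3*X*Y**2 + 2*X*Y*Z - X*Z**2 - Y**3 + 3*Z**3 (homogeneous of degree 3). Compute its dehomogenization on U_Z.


f(x, y) = 2*x**3 + 2*x**2 + 3*x*y**2 + 2*x*y - x - y**3 + 3

On U_Z we set Z = 1. Each monomial c·X^i·Y^j·Z^k in F becomes c·x^i·y^j·1^k = c·x^i·y^j.
Substituting Z = 1: F(X, Y, 1) = 2*x**3 + 2*x**2 + 3*x*y**2 + 2*x*y - x - y**3 + 3.
Note: deg(f) ≤ deg(F) = 3; strict inequality happens when F is divisible by Z (lost terms).


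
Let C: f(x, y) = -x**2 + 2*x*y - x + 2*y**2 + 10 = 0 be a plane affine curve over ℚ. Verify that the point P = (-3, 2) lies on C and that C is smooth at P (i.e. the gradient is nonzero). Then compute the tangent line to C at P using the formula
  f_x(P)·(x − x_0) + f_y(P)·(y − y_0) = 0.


Tangent line at P: 9*x + 2*y + 23 = 0.

Step 1: f(-3, 2) = 0, so P lies on C.
Step 2: partial derivatives
  f_x(x, y) = -2*x + 2*y - 1, f_y(x, y) = 2*x + 4*y.
  f_x(P) = 9, f_y(P) = 2 (gradient nonzero, so P is smooth).
Step 3: tangent line at P: 9·(x − -3) + 2·(y − 2) = 0.
Expanding: 9*x + 2*y + 23 = 0.


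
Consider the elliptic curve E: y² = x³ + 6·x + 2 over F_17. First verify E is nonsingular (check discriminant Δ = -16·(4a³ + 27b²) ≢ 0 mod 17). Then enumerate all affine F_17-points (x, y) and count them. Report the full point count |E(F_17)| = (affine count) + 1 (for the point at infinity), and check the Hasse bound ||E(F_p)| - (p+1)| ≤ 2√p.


Affine points = {(0, 6), (0, 11), (1, 3), (1, 14), (3, 8), (3, 9), (5, 2), (5, 15), (6, 4), (6, 13), (7, 8), (7, 9), (8, 1), (8, 16), (10, 5), (10, 12), (12, 0), (13, 4), (13, 13), (14, 5), (14, 12), (15, 4), (15, 13)}; affine count = 23; |E(F_17)| = 24.

Discriminant check: Δ ∝ 4a³ + 27b² = 4·6³ + 27·2² = 4·216 + 27·4 ≡ 3 (mod 17). Nonzero ⇒ E is nonsingular.
For each x ∈ F_17, compute rhs = x³ + 6·x + 2 mod 17, then count y ∈ F_17 with y² ≡ rhs.
  x = 0: rhs = 2, matching y values: 6, 11 (2 points).
  x = 1: rhs = 9, matching y values: 3, 14 (2 points).
  x = 2: rhs = 5, matching y values: none (0 points).
  x = 3: rhs = 13, matching y values: 8, 9 (2 points).
  x = 4: rhs = 5, matching y values: none (0 points).
  x = 5: rhs = 4, matching y values: 2, 15 (2 points).
  x = 6: rhs = 16, matching y values: 4, 13 (2 points).
  x = 7: rhs = 13, matching y values: 8, 9 (2 points).
  x = 8: rhs = 1, matching y values: 1, 16 (2 points).
  x = 9: rhs = 3, matching y values: none (0 points).
  x = 10: rhs = 8, matching y values: 5, 12 (2 points).
  x = 11: rhs = 5, matching y values: none (0 points).
  x = 12: rhs = 0, matching y values: 0 (1 points).
  x = 13: rhs = 16, matching y values: 4, 13 (2 points).
  x = 14: rhs = 8, matching y values: 5, 12 (2 points).
  x = 15: rhs = 16, matching y values: 4, 13 (2 points).
  x = 16: rhs = 12, matching y values: none (0 points).
Total affine count: 23.
Full point count |E(F_17)| = 23 + 1 = 24.
Hasse bound: |24 − (17+1)| = |6| = 6 ≤ 2√17 ≈ 8.2462 ✓.


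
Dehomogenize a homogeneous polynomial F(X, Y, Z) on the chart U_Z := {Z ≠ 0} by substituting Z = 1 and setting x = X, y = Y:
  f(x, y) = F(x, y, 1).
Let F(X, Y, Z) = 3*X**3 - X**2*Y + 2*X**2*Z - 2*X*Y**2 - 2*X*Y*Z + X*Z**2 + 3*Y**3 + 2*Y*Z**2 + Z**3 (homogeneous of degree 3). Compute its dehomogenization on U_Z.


f(x, y) = 3*x**3 - x**2*y + 2*x**2 - 2*x*y**2 - 2*x*y + x + 3*y**3 + 2*y + 1

On U_Z we set Z = 1. Each monomial c·X^i·Y^j·Z^k in F becomes c·x^i·y^j·1^k = c·x^i·y^j.
Substituting Z = 1: F(X, Y, 1) = 3*x**3 - x**2*y + 2*x**2 - 2*x*y**2 - 2*x*y + x + 3*y**3 + 2*y + 1.
Note: deg(f) ≤ deg(F) = 3; strict inequality happens when F is divisible by Z (lost terms).


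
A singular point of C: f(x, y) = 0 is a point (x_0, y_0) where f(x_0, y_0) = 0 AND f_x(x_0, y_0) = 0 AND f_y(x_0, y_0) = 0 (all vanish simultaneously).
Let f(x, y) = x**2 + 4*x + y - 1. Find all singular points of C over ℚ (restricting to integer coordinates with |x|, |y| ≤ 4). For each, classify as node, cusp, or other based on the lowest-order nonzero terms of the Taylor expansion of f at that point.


No singular points in the scanned grid; C is smooth there.

Compute partial derivatives:
  f_x = 2*x + 4.
  f_y = 1.
f_y = 1 is a nonzero constant, so f_y never vanishes: no point (x, y) can satisfy f = f_x = f_y = 0. In particular no (x, y) ∈ {−4, ..., 4}² is singular; the curve is smooth.


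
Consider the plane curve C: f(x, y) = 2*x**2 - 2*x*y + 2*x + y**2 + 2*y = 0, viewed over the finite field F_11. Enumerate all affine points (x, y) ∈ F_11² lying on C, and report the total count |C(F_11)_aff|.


Affine F_11-points: {(0, 0), (0, 9), (2, 1), (5, 4), (7, 5), (7, 7), (8, 5), (8, 9), (9, 1), (9, 4), (10, 0), (10, 7)}; count = 12.

For each of the 121 pairs (x, y) ∈ F_11², evaluate f(x, y) mod 11. Record the zeros.
  x = 0: [0↦0, 1↦3, 2↦8, 3↦4, 4↦2, 5↦2, 6↦4, 7↦8, 8↦3, 9↦0, 10↦10]  zeros at y ∈ {0, 9}
  x = 1: [0↦4, 1↦5, 2↦8, 3↦2, 4↦9, 5↦7, 6↦7, 7↦9, 8↦2, 9↦8, 10↦5]  zeros at y ∈ ∅
  x = 2: [0↦1, 1↦0, 2↦1, 3↦4, 4↦9, 5↦5, 6↦3, 7↦3, 8↦5, 9↦9, 10↦4]  zeros at y ∈ {1}
  x = 3: [0↦2, 1↦10, 2↦9, 3↦10, 4↦2, 5↦7, 6↦3, 7↦1, 8↦1, 9↦3, 10↦7]  zeros at y ∈ ∅
  x = 4: [0↦7, 1↦2, 2↦10, 3↦9, 4↦10, 5↦2, 6↦7, 7↦3, 8↦1, 9↦1, 10↦3]  zeros at y ∈ ∅
  x = 5: [0↦5, 1↦9, 2↦4, 3↦1, 4↦0, 5↦1, 6↦4, 7↦9, 8↦5, 9↦3, 10↦3]  zeros at y ∈ {4}
  x = 6: [0↦7, 1↦9, 2↦2, 3↦8, 4↦5, 5↦4, 6↦5, 7↦8, 8↦2, 9↦9, 10↦7]  zeros at y ∈ ∅
  x = 7: [0↦2, 1↦2, 2↦4, 3↦8, 4↦3, 5↦0, 6↦10, 7↦0, 8↦3, 9↦8, 10↦4]  zeros at y ∈ {5, 7}
  x = 8: [0↦1, 1↦10, 2↦10, 3↦1, 4↦5, 5↦0, 6↦8, 7↦7, 8↦8, 9↦0, 10↦5]  zeros at y ∈ {5, 9}
  x = 9: [0↦4, 1↦0, 2↦9, 3↦9, 4↦0, 5↦4, 6↦10, 7↦7, 8↦6, 9↦7, 10↦10]  zeros at y ∈ {1, 4}
  x = 10: [0↦0, 1↦5, 2↦1, 3↦10, 4↦10, 5↦1, 6↦5, 7↦0, 8↦8, 9↦7, 10↦8]  zeros at y ∈ {0, 7}
Collecting zeros: affine points = {(0, 0), (0, 9), (2, 1), (5, 4), (7, 5), (7, 7), (8, 5), (8, 9), (9, 1), (9, 4), (10, 0), (10, 7)}.
Total count |C(F_11)_aff| = 12.


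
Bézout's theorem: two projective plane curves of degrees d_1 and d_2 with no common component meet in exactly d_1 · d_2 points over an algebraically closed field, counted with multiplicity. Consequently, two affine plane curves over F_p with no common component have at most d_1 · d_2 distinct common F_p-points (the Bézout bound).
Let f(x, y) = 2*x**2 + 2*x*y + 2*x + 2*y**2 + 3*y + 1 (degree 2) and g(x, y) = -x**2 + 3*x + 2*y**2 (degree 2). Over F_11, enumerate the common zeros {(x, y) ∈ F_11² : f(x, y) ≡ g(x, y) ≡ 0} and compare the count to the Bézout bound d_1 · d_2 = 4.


Common zeros: {(8, 3), (9, 4)}; count = 2; Bézout bound = 4.

deg(f) = 2, deg(g) = 2, so Bézout bound = 4.
Scan x ∈ F_11. For each x, list the y ∈ F_11 with f(x, y) ≡ 0 and those with g(x, y) ≡ 0 (mod 11); the common zeros in that column are the intersection.
  x = 0: f ≡ 0 at y ∈ {5, 10}; g ≡ 0 at y ∈ {0}; common: ∅.
  x = 1: f ≡ 0 at y ∈ ∅; g ≡ 0 at y ∈ ∅; common: ∅.
  x = 2: f ≡ 0 at y ∈ {1}; g ≡ 0 at y ∈ ∅; common: ∅.
  x = 3: f ≡ 0 at y ∈ ∅; g ≡ 0 at y ∈ {0}; common: ∅.
  x = 4: f ≡ 0 at y ∈ ∅; g ≡ 0 at y ∈ ∅; common: ∅.
  x = 5: f ≡ 0 at y ∈ {5}; g ≡ 0 at y ∈ {4, 7}; common: ∅.
  x = 6: f ≡ 0 at y ∈ ∅; g ≡ 0 at y ∈ {3, 8}; common: ∅.
  x = 7: f ≡ 0 at y ∈ {1, 7}; g ≡ 0 at y ∈ {5, 6}; common: ∅.
  x = 8: f ≡ 0 at y ∈ {3, 4}; g ≡ 0 at y ∈ {3, 8}; common: {3}.
  x = 9: f ≡ 0 at y ∈ {2, 4}; g ≡ 0 at y ∈ {4, 7}; common: {4}.
  x = 10: f ≡ 0 at y ∈ {2, 3}; g ≡ 0 at y ∈ ∅; common: ∅.
Collecting: common zeros = {(8, 3), (9, 4)}, so the count is 2.
Comparison with the Bézout bound: 2 ≤ 4 = deg(f)·deg(g), as expected for curves with no common component (the affine F_11-count falls short of the bound because intersections may lie at infinity, over extension fields, or carry multiplicity).


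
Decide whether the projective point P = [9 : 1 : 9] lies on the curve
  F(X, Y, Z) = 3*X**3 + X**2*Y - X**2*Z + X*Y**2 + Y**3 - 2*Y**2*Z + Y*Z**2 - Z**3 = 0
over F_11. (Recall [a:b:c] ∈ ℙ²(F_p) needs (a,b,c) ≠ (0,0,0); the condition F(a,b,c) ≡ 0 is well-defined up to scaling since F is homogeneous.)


F(9,1,9) ≡ 3 (mod 11); P is NOT on the curve.

Evaluate F(9, 1, 9) term-by-term (mod 11).
  3*X**3 ↦ 3·729·1·1 = 2187
  X**2*Y ↦ 1·81·1·1 = 81
  -X**2*Z ↦ -1·81·1·9 = -729
  X*Y**2 ↦ 1·9·1·1 = 9
  Y**3 ↦ 1·1·1·1 = 1
  -2*Y**2*Z ↦ -2·1·1·9 = -18
  Y*Z**2 ↦ 1·1·1·81 = 81
  -Z**3 ↦ -1·1·1·729 = -729
Sum: F(9, 1, 9) = (2187) + (81) + (-729) + (9) + (1) + (-18) + (81) + (-729) = 883.
Reducing mod 11: 883 ≡ 3 (mod 11).
Since F(a, b, c) ≡ 3 ≠ 0 (mod 11), P does NOT lie on the curve.


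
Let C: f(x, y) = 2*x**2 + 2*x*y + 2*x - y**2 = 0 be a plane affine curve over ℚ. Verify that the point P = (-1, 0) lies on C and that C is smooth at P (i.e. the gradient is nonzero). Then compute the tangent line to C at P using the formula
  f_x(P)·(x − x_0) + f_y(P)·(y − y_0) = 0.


Tangent line at P: -2*x - 2*y - 2 = 0.

Step 1: f(-1, 0) = 0, so P lies on C.
Step 2: partial derivatives
  f_x(x, y) = 4*x + 2*y + 2, f_y(x, y) = 2*x - 2*y.
  f_x(P) = -2, f_y(P) = -2 (gradient nonzero, so P is smooth).
Step 3: tangent line at P: -2·(x − -1) + -2·(y − 0) = 0.
Expanding: -2*x - 2*y - 2 = 0.


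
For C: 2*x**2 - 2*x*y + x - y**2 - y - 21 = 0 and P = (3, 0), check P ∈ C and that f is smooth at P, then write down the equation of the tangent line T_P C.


Tangent line at P: 13*x - 7*y - 39 = 0.

Step 1: f(3, 0) = 0, so P lies on C.
Step 2: partial derivatives
  f_x(x, y) = 4*x - 2*y + 1, f_y(x, y) = -2*x - 2*y - 1.
  f_x(P) = 13, f_y(P) = -7 (gradient nonzero, so P is smooth).
Step 3: tangent line at P: 13·(x − 3) + -7·(y − 0) = 0.
Expanding: 13*x - 7*y - 39 = 0.


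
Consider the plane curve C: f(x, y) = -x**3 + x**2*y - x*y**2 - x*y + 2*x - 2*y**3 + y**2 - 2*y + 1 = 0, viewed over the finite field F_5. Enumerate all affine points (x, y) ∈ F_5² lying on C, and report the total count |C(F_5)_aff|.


Affine F_5-points: {(0, 2), (0, 3), (3, 0), (3, 1), (3, 3), (4, 0), (4, 1)}; count = 7.

For each of the 25 pairs (x, y) ∈ F_5², evaluate f(x, y) mod 5. Record the zeros.
  x = 0: [0↦1, 1↦3, 2↦0, 3↦0, 4↦1]  zeros at y ∈ {2, 3}
  x = 1: [0↦2, 1↦3, 2↦2, 3↦2, 4↦1]  zeros at y ∈ ∅
  x = 2: [0↦2, 1↦4, 2↦2, 3↦4, 4↦3]  zeros at y ∈ ∅
  x = 3: [0↦0, 1↦0, 2↦4, 3↦0, 4↦1]  zeros at y ∈ {0, 1, 3}
  x = 4: [0↦0, 1↦0, 2↦2, 3↦4, 4↦4]  zeros at y ∈ {0, 1}
Collecting zeros: affine points = {(0, 2), (0, 3), (3, 0), (3, 1), (3, 3), (4, 0), (4, 1)}.
Total count |C(F_5)_aff| = 7.


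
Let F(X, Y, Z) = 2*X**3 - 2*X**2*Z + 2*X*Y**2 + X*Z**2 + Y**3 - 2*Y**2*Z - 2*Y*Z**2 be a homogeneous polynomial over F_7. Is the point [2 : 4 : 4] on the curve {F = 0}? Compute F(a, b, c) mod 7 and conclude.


F(2,4,4) ≡ 0 (mod 7); P is on the curve.

Evaluate F(2, 4, 4) term-by-term (mod 7).
  2*X**3 ↦ 2·8·1·1 = 16
  -2*X**2*Z ↦ -2·4·1·4 = -32
  2*X*Y**2 ↦ 2·2·16·1 = 64
  X*Z**2 ↦ 1·2·1·16 = 32
  Y**3 ↦ 1·1·64·1 = 64
  -2*Y**2*Z ↦ -2·1·16·4 = -128
  -2*Y*Z**2 ↦ -2·1·4·16 = -128
Sum: F(2, 4, 4) = (16) + (-32) + (64) + (32) + (64) + (-128) + (-128) = -112.
Reducing mod 7: -112 ≡ 0 (mod 7).
Since F(a, b, c) ≡ 0 (mod 7), P lies on the curve.


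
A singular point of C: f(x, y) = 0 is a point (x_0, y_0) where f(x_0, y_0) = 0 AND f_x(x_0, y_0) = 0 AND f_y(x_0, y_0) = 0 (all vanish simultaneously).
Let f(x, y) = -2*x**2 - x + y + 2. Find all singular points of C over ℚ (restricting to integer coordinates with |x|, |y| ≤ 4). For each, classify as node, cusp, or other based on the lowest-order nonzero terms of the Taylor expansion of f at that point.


No singular points in the scanned grid; C is smooth there.

Compute partial derivatives:
  f_x = -4*x - 1.
  f_y = 1.
f_y = 1 is a nonzero constant, so f_y never vanishes: no point (x, y) can satisfy f = f_x = f_y = 0. In particular no (x, y) ∈ {−4, ..., 4}² is singular; the curve is smooth.


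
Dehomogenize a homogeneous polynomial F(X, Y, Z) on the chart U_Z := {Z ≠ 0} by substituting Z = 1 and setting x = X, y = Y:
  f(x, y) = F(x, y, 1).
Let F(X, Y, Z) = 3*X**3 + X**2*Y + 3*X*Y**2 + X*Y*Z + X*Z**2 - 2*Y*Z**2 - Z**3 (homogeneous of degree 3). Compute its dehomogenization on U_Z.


f(x, y) = 3*x**3 + x**2*y + 3*x*y**2 + x*y + x - 2*y - 1

On U_Z we set Z = 1. Each monomial c·X^i·Y^j·Z^k in F becomes c·x^i·y^j·1^k = c·x^i·y^j.
Substituting Z = 1: F(X, Y, 1) = 3*x**3 + x**2*y + 3*x*y**2 + x*y + x - 2*y - 1.
Note: deg(f) ≤ deg(F) = 3; strict inequality happens when F is divisible by Z (lost terms).


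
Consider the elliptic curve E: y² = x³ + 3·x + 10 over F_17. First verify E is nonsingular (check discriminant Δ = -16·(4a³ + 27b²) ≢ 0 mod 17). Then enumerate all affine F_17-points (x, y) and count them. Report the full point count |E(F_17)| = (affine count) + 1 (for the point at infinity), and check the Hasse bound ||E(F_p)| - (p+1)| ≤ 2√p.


Affine points = {(4, 1), (4, 16), (7, 0), (8, 6), (8, 11), (9, 1), (9, 16), (13, 6), (13, 11), (14, 5), (14, 12), (15, 8), (15, 9)}; affine count = 13; |E(F_17)| = 14.

Discriminant check: Δ ∝ 4a³ + 27b² = 4·3³ + 27·10² = 4·27 + 27·100 ≡ 3 (mod 17). Nonzero ⇒ E is nonsingular.
For each x ∈ F_17, compute rhs = x³ + 3·x + 10 mod 17, then count y ∈ F_17 with y² ≡ rhs.
  x = 0: rhs = 10, matching y values: none (0 points).
  x = 1: rhs = 14, matching y values: none (0 points).
  x = 2: rhs = 7, matching y values: none (0 points).
  x = 3: rhs = 12, matching y values: none (0 points).
  x = 4: rhs = 1, matching y values: 1, 16 (2 points).
  x = 5: rhs = 14, matching y values: none (0 points).
  x = 6: rhs = 6, matching y values: none (0 points).
  x = 7: rhs = 0, matching y values: 0 (1 points).
  x = 8: rhs = 2, matching y values: 6, 11 (2 points).
  x = 9: rhs = 1, matching y values: 1, 16 (2 points).
  x = 10: rhs = 3, matching y values: none (0 points).
  x = 11: rhs = 14, matching y values: none (0 points).
  x = 12: rhs = 6, matching y values: none (0 points).
  x = 13: rhs = 2, matching y values: 6, 11 (2 points).
  x = 14: rhs = 8, matching y values: 5, 12 (2 points).
  x = 15: rhs = 13, matching y values: 8, 9 (2 points).
  x = 16: rhs = 6, matching y values: none (0 points).
Total affine count: 13.
Full point count |E(F_17)| = 13 + 1 = 14.
Hasse bound: |14 − (17+1)| = |-4| = 4 ≤ 2√17 ≈ 8.2462 ✓.


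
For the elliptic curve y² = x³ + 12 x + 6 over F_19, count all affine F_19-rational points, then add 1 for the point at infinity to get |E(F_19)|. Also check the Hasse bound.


Affine points = {(0, 5), (0, 14), (1, 0), (2, 0), (4, 2), (4, 17), (5, 1), (5, 18), (6, 3), (6, 16), (8, 5), (8, 14), (9, 8), (9, 11), (10, 9), (10, 10), (11, 5), (11, 14), (12, 4), (12, 15), (14, 7), (14, 12), (16, 0)}; affine count = 23; |E(F_19)| = 24.

Discriminant check: Δ ∝ 4a³ + 27b² = 4·12³ + 27·6² = 4·1728 + 27·36 ≡ 18 (mod 19). Nonzero ⇒ E is nonsingular.
For each x ∈ F_19, compute rhs = x³ + 12·x + 6 mod 19, then count y ∈ F_19 with y² ≡ rhs.
  x = 0: rhs = 6, matching y values: 5, 14 (2 points).
  x = 1: rhs = 0, matching y values: 0 (1 points).
  x = 2: rhs = 0, matching y values: 0 (1 points).
  x = 3: rhs = 12, matching y values: none (0 points).
  x = 4: rhs = 4, matching y values: 2, 17 (2 points).
  x = 5: rhs = 1, matching y values: 1, 18 (2 points).
  x = 6: rhs = 9, matching y values: 3, 16 (2 points).
  x = 7: rhs = 15, matching y values: none (0 points).
  x = 8: rhs = 6, matching y values: 5, 14 (2 points).
  x = 9: rhs = 7, matching y values: 8, 11 (2 points).
  x = 10: rhs = 5, matching y values: 9, 10 (2 points).
  x = 11: rhs = 6, matching y values: 5, 14 (2 points).
  x = 12: rhs = 16, matching y values: 4, 15 (2 points).
  x = 13: rhs = 3, matching y values: none (0 points).
  x = 14: rhs = 11, matching y values: 7, 12 (2 points).
  x = 15: rhs = 8, matching y values: none (0 points).
  x = 16: rhs = 0, matching y values: 0 (1 points).
  x = 17: rhs = 12, matching y values: none (0 points).
  x = 18: rhs = 12, matching y values: none (0 points).
Total affine count: 23.
Full point count |E(F_19)| = 23 + 1 = 24.
Hasse bound: |24 − (19+1)| = |4| = 4 ≤ 2√19 ≈ 8.7178 ✓.


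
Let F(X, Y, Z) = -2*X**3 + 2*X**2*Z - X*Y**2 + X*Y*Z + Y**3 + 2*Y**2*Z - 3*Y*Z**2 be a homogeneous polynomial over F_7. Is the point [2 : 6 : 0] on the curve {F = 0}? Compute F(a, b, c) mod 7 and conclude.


F(2,6,0) ≡ 2 (mod 7); P is NOT on the curve.

Evaluate F(2, 6, 0) term-by-term (mod 7).
  -2*X**3 ↦ -2·8·1·1 = -16
  2*X**2*Z ↦ 2·4·1·0 = 0
  -X*Y**2 ↦ -1·2·36·1 = -72
  X*Y*Z ↦ 1·2·6·0 = 0
  Y**3 ↦ 1·1·216·1 = 216
  2*Y**2*Z ↦ 2·1·36·0 = 0
  -3*Y*Z**2 ↦ -3·1·6·0 = 0
Sum: F(2, 6, 0) = (-16) + (0) + (-72) + (0) + (216) + (0) + (0) = 128.
Reducing mod 7: 128 ≡ 2 (mod 7).
Since F(a, b, c) ≡ 2 ≠ 0 (mod 7), P does NOT lie on the curve.


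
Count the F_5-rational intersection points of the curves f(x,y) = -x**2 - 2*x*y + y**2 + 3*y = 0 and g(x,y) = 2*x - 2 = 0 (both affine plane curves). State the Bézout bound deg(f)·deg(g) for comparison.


Common zeros: {(1, 2)}; count = 1; Bézout bound = 2.

deg(f) = 2, deg(g) = 1, so Bézout bound = 2.
Scan x ∈ F_5. For each x, list the y ∈ F_5 with f(x, y) ≡ 0 and those with g(x, y) ≡ 0 (mod 5); the common zeros in that column are the intersection.
  x = 0: f ≡ 0 at y ∈ {0, 2}; g ≡ 0 at y ∈ ∅; common: ∅.
  x = 1: f ≡ 0 at y ∈ {2}; g ≡ 0 at y ∈ {0, 1, 2, 3, 4}; common: {2}.
  x = 2: f ≡ 0 at y ∈ ∅; g ≡ 0 at y ∈ ∅; common: ∅.
  x = 3: f ≡ 0 at y ∈ {4}; g ≡ 0 at y ∈ ∅; common: ∅.
  x = 4: f ≡ 0 at y ∈ {1, 4}; g ≡ 0 at y ∈ ∅; common: ∅.
Collecting: common zeros = {(1, 2)}, so the count is 1.
Comparison with the Bézout bound: 1 ≤ 2 = deg(f)·deg(g), as expected for curves with no common component (the affine F_5-count falls short of the bound because intersections may lie at infinity, over extension fields, or carry multiplicity).


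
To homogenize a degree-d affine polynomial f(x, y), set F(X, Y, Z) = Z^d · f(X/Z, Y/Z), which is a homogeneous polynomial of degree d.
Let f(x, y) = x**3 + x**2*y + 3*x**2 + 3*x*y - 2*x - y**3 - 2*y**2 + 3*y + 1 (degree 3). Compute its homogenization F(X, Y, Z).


F(X, Y, Z) = X**3 + X**2*Y + 3*X**2*Z + 3*X*Y*Z - 2*X*Z**2 - Y**3 - 2*Y**2*Z + 3*Y*Z**2 + Z**3

deg(f) = 3.
Substitute x = X/Z, y = Y/Z into f, then multiply by Z^3.
  monomial 1·x^3·y^0 ↦ 1·X^3·Y^0·Z^0.
  monomial 1·x^2·y^1 ↦ 1·X^2·Y^1·Z^0.
  monomial 3·x^2·y^0 ↦ 3·X^2·Y^0·Z^1.
  monomial 3·x^1·y^1 ↦ 3·X^1·Y^1·Z^1.
  monomial -2·x^1·y^0 ↦ -2·X^1·Y^0·Z^2.
  monomial -1·x^0·y^3 ↦ -1·X^0·Y^3·Z^0.
  monomial -2·x^0·y^2 ↦ -2·X^0·Y^2·Z^1.
  monomial 3·x^0·y^1 ↦ 3·X^0·Y^1·Z^2.
  monomial 1·x^0·y^0 ↦ 1·X^0·Y^0·Z^3.
Collecting: F(X, Y, Z) = X**3 + X**2*Y + 3*X**2*Z + 3*X*Y*Z - 2*X*Z**2 - Y**3 - 2*Y**2*Z + 3*Y*Z**2 + Z**3.


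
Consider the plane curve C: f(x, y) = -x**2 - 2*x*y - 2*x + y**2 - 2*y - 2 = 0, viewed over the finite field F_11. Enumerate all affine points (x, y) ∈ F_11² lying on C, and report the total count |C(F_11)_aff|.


Affine F_11-points: {(0, 6), (0, 7), (1, 5), (1, 10), (3, 4), (6, 7), (8, 1), (8, 6), (9, 4), (9, 5), (10, 1), (10, 10)}; count = 12.

For each of the 121 pairs (x, y) ∈ F_11², evaluate f(x, y) mod 11. Record the zeros.
  x = 0: [0↦9, 1↦8, 2↦9, 3↦1, 4↦6, 5↦2, 6↦0, 7↦0, 8↦2, 9↦6, 10↦1]  zeros at y ∈ {6, 7}
  x = 1: [0↦6, 1↦3, 2↦2, 3↦3, 4↦6, 5↦0, 6↦7, 7↦5, 8↦5, 9↦7, 10↦0]  zeros at y ∈ {5, 10}
  x = 2: [0↦1, 1↦7, 2↦4, 3↦3, 4↦4, 5↦7, 6↦1, 7↦8, 8↦6, 9↦6, 10↦8]  zeros at y ∈ ∅
  x = 3: [0↦5, 1↦9, 2↦4, 3↦1, 4↦0, 5↦1, 6↦4, 7↦9, 8↦5, 9↦3, 10↦3]  zeros at y ∈ {4}
  x = 4: [0↦7, 1↦9, 2↦2, 3↦8, 4↦5, 5↦4, 6↦5, 7↦8, 8↦2, 9↦9, 10↦7]  zeros at y ∈ ∅
  x = 5: [0↦7, 1↦7, 2↦9, 3↦2, 4↦8, 5↦5, 6↦4, 7↦5, 8↦8, 9↦2, 10↦9]  zeros at y ∈ ∅
  x = 6: [0↦5, 1↦3, 2↦3, 3↦5, 4↦9, 5↦4, 6↦1, 7↦0, 8↦1, 9↦4, 10↦9]  zeros at y ∈ {7}
  x = 7: [0↦1, 1↦8, 2↦6, 3↦6, 4↦8, 5↦1, 6↦7, 7↦4, 8↦3, 9↦4, 10↦7]  zeros at y ∈ ∅
  x = 8: [0↦6, 1↦0, 2↦7, 3↦5, 4↦5, 5↦7, 6↦0, 7↦6, 8↦3, 9↦2, 10↦3]  zeros at y ∈ {1, 6}
  x = 9: [0↦9, 1↦1, 2↦6, 3↦2, 4↦0, 5↦0, 6↦2, 7↦6, 8↦1, 9↦9, 10↦8]  zeros at y ∈ {4, 5}
  x = 10: [0↦10, 1↦0, 2↦3, 3↦8, 4↦4, 5↦2, 6↦2, 7↦4, 8↦8, 9↦3, 10↦0]  zeros at y ∈ {1, 10}
Collecting zeros: affine points = {(0, 6), (0, 7), (1, 5), (1, 10), (3, 4), (6, 7), (8, 1), (8, 6), (9, 4), (9, 5), (10, 1), (10, 10)}.
Total count |C(F_11)_aff| = 12.


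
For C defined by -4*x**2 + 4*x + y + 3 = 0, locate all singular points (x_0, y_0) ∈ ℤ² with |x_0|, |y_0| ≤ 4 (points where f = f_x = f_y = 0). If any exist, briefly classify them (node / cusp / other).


No singular points in the scanned grid; C is smooth there.

Compute partial derivatives:
  f_x = 4 - 8*x.
  f_y = 1.
f_y = 1 is a nonzero constant, so f_y never vanishes: no point (x, y) can satisfy f = f_x = f_y = 0. In particular no (x, y) ∈ {−4, ..., 4}² is singular; the curve is smooth.


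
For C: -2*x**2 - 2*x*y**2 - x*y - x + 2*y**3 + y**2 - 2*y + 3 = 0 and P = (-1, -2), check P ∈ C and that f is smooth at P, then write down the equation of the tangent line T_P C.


Tangent line at P: -3*x + 11*y + 19 = 0.

Step 1: f(-1, -2) = 0, so P lies on C.
Step 2: partial derivatives
  f_x(x, y) = -4*x - 2*y**2 - y - 1, f_y(x, y) = -4*x*y - x + 6*y**2 + 2*y - 2.
  f_x(P) = -3, f_y(P) = 11 (gradient nonzero, so P is smooth).
Step 3: tangent line at P: -3·(x − -1) + 11·(y − -2) = 0.
Expanding: -3*x + 11*y + 19 = 0.


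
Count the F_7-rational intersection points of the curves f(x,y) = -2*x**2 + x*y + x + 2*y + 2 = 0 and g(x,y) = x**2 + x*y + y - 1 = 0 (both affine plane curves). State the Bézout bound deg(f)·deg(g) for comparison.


Common zeros: {(6, 1)}; count = 1; Bézout bound = 4.

deg(f) = 2, deg(g) = 2, so Bézout bound = 4.
Scan x ∈ F_7. For each x, list the y ∈ F_7 with f(x, y) ≡ 0 and those with g(x, y) ≡ 0 (mod 7); the common zeros in that column are the intersection.
  x = 0: f ≡ 0 at y ∈ {6}; g ≡ 0 at y ∈ {1}; common: ∅.
  x = 1: f ≡ 0 at y ∈ {2}; g ≡ 0 at y ∈ {0}; common: ∅.
  x = 2: f ≡ 0 at y ∈ {1}; g ≡ 0 at y ∈ {6}; common: ∅.
  x = 3: f ≡ 0 at y ∈ {4}; g ≡ 0 at y ∈ {5}; common: ∅.
  x = 4: f ≡ 0 at y ∈ {2}; g ≡ 0 at y ∈ {4}; common: ∅.
  x = 5: f ≡ 0 at y ∈ ∅; g ≡ 0 at y ∈ {3}; common: ∅.
  x = 6: f ≡ 0 at y ∈ {1}; g ≡ 0 at y ∈ {0, 1, 2, 3, 4, 5, 6}; common: {1}.
Collecting: common zeros = {(6, 1)}, so the count is 1.
Comparison with the Bézout bound: 1 ≤ 4 = deg(f)·deg(g), as expected for curves with no common component (the affine F_7-count falls short of the bound because intersections may lie at infinity, over extension fields, or carry multiplicity).


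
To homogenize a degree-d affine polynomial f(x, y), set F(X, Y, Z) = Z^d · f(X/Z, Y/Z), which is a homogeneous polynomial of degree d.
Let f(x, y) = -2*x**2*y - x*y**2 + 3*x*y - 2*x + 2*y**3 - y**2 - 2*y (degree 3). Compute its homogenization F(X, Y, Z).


F(X, Y, Z) = -2*X**2*Y - X*Y**2 + 3*X*Y*Z - 2*X*Z**2 + 2*Y**3 - Y**2*Z - 2*Y*Z**2

deg(f) = 3.
Substitute x = X/Z, y = Y/Z into f, then multiply by Z^3.
  monomial -2·x^2·y^1 ↦ -2·X^2·Y^1·Z^0.
  monomial -1·x^1·y^2 ↦ -1·X^1·Y^2·Z^0.
  monomial 3·x^1·y^1 ↦ 3·X^1·Y^1·Z^1.
  monomial -2·x^1·y^0 ↦ -2·X^1·Y^0·Z^2.
  monomial 2·x^0·y^3 ↦ 2·X^0·Y^3·Z^0.
  monomial -1·x^0·y^2 ↦ -1·X^0·Y^2·Z^1.
  monomial -2·x^0·y^1 ↦ -2·X^0·Y^1·Z^2.
Collecting: F(X, Y, Z) = -2*X**2*Y - X*Y**2 + 3*X*Y*Z - 2*X*Z**2 + 2*Y**3 - Y**2*Z - 2*Y*Z**2.


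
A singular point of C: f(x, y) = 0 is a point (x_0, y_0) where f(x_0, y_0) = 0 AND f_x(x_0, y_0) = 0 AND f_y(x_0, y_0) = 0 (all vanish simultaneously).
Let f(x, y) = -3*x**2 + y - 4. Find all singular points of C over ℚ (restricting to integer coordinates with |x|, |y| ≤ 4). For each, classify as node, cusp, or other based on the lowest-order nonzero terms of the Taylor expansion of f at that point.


No singular points in the scanned grid; C is smooth there.

Compute partial derivatives:
  f_x = -6*x.
  f_y = 1.
f_y = 1 is a nonzero constant, so f_y never vanishes: no point (x, y) can satisfy f = f_x = f_y = 0. In particular no (x, y) ∈ {−4, ..., 4}² is singular; the curve is smooth.


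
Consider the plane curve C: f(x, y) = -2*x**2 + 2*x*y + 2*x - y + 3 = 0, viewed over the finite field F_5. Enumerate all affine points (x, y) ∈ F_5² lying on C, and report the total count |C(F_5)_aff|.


Affine F_5-points: {(0, 3), (1, 2), (2, 2), (4, 3)}; count = 4.

For each of the 25 pairs (x, y) ∈ F_5², evaluate f(x, y) mod 5. Record the zeros.
  x = 0: [0↦3, 1↦2, 2↦1, 3↦0, 4↦4]  zeros at y ∈ {3}
  x = 1: [0↦3, 1↦4, 2↦0, 3↦1, 4↦2]  zeros at y ∈ {2}
  x = 2: [0↦4, 1↦2, 2↦0, 3↦3, 4↦1]  zeros at y ∈ {2}
  x = 3: [0↦1, 1↦1, 2↦1, 3↦1, 4↦1]  zeros at y ∈ ∅
  x = 4: [0↦4, 1↦1, 2↦3, 3↦0, 4↦2]  zeros at y ∈ {3}
Collecting zeros: affine points = {(0, 3), (1, 2), (2, 2), (4, 3)}.
Total count |C(F_5)_aff| = 4.
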